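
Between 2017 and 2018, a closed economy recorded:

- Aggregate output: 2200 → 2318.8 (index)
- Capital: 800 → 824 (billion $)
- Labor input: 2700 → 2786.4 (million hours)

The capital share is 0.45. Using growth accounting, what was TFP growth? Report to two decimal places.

2.29%

Aggregate output growth = (2318.8 − 2200) / 2200 = 5.4%.
Capital growth = (824 − 800) / 800 = 3%.
Labor input growth = (2786.4 − 2700) / 2700 = 3.2%.
Labor's share = 1 − 0.45 = 0.55.
Capital: 0.45 × 3 = 1.35 pp.
Labor input: 0.55 × 3.2 = 1.76 pp.
TFP growth = 5.4 − 3.11 = 2.29%.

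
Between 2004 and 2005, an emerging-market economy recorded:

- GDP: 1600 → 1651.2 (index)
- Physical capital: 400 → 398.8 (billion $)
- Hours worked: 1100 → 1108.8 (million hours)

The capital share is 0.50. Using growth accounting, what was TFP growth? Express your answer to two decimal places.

TFP growth was 2.95%.

GDP growth = (1651.2 − 1600) / 1600 = 3.2%.
Physical capital growth = (398.8 − 400) / 400 = -0.3%.
Hours worked growth = (1108.8 − 1100) / 1100 = 0.8%.
Labor's share = 1 − 0.5 = 0.5.
Physical capital: 0.5 × (-0.3) = -0.15 pp.
Hours worked: 0.5 × 0.8 = 0.4 pp.
TFP growth = 3.2 − 0.25 = 2.95%.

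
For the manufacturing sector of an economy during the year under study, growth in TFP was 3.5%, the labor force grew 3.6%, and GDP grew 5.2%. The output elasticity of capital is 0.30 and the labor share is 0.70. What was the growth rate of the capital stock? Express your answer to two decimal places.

Labor's share = 1 − 0.3 = 0.7.
gY = gA + 0.7×3.6 + 0.3×g.
0.3×g = 5.2 − 3.5 − 2.52 = -0.82.
g = -0.82 / 0.3 = -2.7333%.

-2.73%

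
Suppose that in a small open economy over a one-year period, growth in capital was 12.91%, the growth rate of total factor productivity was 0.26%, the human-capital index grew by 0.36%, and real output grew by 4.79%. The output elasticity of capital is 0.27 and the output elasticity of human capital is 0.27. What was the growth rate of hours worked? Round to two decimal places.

Labor's share = 1 − 0.27 − 0.27 = 0.46.
gY = gA + 0.27×12.91 + 0.27×0.36 + 0.46×g.
0.46×g = 4.79 − 0.26 − 3.5829 = 0.9471.
g = 0.9471 / 0.46 = 2.0589%.

2.06%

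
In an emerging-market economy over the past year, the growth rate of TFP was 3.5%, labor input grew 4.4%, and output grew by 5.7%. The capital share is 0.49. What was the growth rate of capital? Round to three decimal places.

Labor's share = 1 − 0.49 = 0.51.
gY = gA + 0.51×4.4 + 0.49×g.
0.49×g = 5.7 − 3.5 − 2.244 = -0.044.
g = -0.044 / 0.49 = -0.0898%.

-0.090%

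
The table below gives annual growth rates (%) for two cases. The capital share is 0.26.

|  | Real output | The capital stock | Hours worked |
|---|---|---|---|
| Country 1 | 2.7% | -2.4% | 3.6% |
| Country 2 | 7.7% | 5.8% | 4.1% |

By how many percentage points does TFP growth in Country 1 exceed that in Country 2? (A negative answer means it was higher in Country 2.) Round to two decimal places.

-2.50 percentage points

Labor's share = 1 − 0.26 = 0.74.
Country 1: TFP = 2.7 + 0.624 − 2.664 = 0.66%.
Country 2: TFP = 7.7 − 1.508 − 3.034 = 3.158%.
Difference = 0.66 − (3.158) = -2.498 pp.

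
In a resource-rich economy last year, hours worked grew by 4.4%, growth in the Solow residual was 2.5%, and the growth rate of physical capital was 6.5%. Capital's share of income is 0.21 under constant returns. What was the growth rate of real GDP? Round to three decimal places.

Labor's share = 1 − 0.21 = 0.79.
Physical capital: 0.21 × 6.5 = 1.365 pp.
Hours worked: 0.79 × 4.4 = 3.476 pp.
Output growth = 2.5 + 4.841 = 7.341%.

7.341%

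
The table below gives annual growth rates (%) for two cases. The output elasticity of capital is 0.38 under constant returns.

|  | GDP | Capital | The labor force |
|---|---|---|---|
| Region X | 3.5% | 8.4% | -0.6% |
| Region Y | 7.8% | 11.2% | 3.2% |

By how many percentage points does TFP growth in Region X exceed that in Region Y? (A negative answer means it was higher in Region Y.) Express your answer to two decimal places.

Labor's share = 1 − 0.38 = 0.62.
Region X: TFP = 3.5 − 3.192 + 0.372 = 0.68%.
Region Y: TFP = 7.8 − 4.256 − 1.984 = 1.56%.
Difference = 0.68 − (1.56) = -0.88 pp.

-0.88 percentage points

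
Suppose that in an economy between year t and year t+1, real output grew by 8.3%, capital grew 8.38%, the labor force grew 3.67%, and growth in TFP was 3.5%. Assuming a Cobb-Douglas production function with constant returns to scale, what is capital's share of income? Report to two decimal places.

gY = gA + α·gK + (1−α)·gL, so gY − gA − gL = α(gK − gL).
8.3 − 3.5 − 3.67 = α × (8.38 − 3.67).
1.13 = 4.71 α, so α = 0.2399.

0.24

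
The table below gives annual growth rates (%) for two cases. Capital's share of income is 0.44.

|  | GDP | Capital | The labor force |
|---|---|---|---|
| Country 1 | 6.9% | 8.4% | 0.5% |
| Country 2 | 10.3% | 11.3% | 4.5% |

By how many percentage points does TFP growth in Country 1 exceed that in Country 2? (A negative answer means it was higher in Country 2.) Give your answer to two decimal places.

0.12 percentage points

Labor's share = 1 − 0.44 = 0.56.
Country 1: TFP = 6.9 − 3.696 − 0.28 = 2.924%.
Country 2: TFP = 10.3 − 4.972 − 2.52 = 2.808%.
Difference = 2.924 − (2.808) = 0.116 pp.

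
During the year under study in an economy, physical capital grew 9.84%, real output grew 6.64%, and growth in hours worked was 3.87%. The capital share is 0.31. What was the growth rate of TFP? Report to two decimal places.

TFP grew 0.92%.

Labor's share = 1 − 0.31 = 0.69.
Physical capital: 0.31 × 9.84 = 3.0504 pp.
Hours worked: 0.69 × 3.87 = 2.6703 pp.
TFP growth = 6.64 − 5.7207 = 0.9193%.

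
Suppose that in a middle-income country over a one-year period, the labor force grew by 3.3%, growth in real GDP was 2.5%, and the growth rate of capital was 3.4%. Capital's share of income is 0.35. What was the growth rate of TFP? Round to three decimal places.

Labor's share = 1 − 0.35 = 0.65.
Capital: 0.35 × 3.4 = 1.19 pp.
The labor force: 0.65 × 3.3 = 2.145 pp.
TFP growth = 2.5 − 3.335 = -0.835%.

-0.835%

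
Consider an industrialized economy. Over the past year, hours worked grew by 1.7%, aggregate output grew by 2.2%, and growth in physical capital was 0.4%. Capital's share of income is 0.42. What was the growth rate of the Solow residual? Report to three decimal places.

Labor's share = 1 − 0.42 = 0.58.
Physical capital: 0.42 × 0.4 = 0.168 pp.
Hours worked: 0.58 × 1.7 = 0.986 pp.
TFP growth = 2.2 − 1.154 = 1.046%.

1.046%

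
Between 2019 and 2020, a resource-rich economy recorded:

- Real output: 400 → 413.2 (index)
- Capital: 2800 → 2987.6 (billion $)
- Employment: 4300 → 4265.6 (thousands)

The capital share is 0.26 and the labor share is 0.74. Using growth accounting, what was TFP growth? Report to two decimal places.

2.15%

Real output growth = (413.2 − 400) / 400 = 3.3%.
Capital growth = (2987.6 − 2800) / 2800 = 6.7%.
Employment growth = (4265.6 − 4300) / 4300 = -0.8%.
Labor's share = 1 − 0.26 = 0.74.
Capital: 0.26 × 6.7 = 1.742 pp.
Employment: 0.74 × (-0.8) = -0.592 pp.
TFP growth = 3.3 − 1.15 = 2.15%.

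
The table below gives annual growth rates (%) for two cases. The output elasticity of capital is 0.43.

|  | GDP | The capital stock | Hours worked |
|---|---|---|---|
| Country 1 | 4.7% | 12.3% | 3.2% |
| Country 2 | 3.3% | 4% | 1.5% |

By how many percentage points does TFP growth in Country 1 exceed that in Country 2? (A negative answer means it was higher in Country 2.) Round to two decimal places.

-3.14 percentage points

Labor's share = 1 − 0.43 = 0.57.
Country 1: TFP = 4.7 − 5.289 − 1.824 = -2.413%.
Country 2: TFP = 3.3 − 1.72 − 0.855 = 0.725%.
Difference = -2.413 − (0.725) = -3.138 pp.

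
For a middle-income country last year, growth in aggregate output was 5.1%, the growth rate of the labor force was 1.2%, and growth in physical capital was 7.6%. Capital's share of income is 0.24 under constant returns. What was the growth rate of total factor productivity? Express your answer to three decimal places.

2.364%

Labor's share = 1 − 0.24 = 0.76.
Physical capital: 0.24 × 7.6 = 1.824 pp.
The labor force: 0.76 × 1.2 = 0.912 pp.
TFP growth = 5.1 − 2.736 = 2.364%.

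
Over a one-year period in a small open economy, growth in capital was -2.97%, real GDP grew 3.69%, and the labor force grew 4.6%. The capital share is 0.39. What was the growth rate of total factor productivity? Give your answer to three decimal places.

2.042%

Labor's share = 1 − 0.39 = 0.61.
Capital: 0.39 × (-2.97) = -1.1583 pp.
The labor force: 0.61 × 4.6 = 2.806 pp.
TFP growth = 3.69 − 1.6477 = 2.0423%.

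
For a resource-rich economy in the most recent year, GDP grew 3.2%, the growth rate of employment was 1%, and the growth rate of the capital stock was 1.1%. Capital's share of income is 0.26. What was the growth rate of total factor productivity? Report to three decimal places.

2.174%

Labor's share = 1 − 0.26 = 0.74.
The capital stock: 0.26 × 1.1 = 0.286 pp.
Employment: 0.74 × 1 = 0.74 pp.
TFP growth = 3.2 − 1.026 = 2.174%.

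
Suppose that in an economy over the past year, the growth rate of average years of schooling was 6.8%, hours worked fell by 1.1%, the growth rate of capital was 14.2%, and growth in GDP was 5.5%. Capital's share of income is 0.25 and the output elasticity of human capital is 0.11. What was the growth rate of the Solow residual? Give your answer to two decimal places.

Labor's share = 1 − 0.25 − 0.11 = 0.64.
Capital: 0.25 × 14.2 = 3.55 pp.
Average years of schooling: 0.11 × 6.8 = 0.748 pp.
Hours worked: 0.64 × (-1.1) = -0.704 pp.
TFP growth = 5.5 − 3.594 = 1.906%.

1.91%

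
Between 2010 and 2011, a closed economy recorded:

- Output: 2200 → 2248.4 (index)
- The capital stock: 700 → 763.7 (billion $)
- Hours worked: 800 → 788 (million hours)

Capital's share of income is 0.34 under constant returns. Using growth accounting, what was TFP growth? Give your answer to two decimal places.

TFP grew 0.10%.

Output growth = (2248.4 − 2200) / 2200 = 2.2%.
The capital stock growth = (763.7 − 700) / 700 = 9.1%.
Hours worked growth = (788 − 800) / 800 = -1.5%.
Labor's share = 1 − 0.34 = 0.66.
The capital stock: 0.34 × 9.1 = 3.094 pp.
Hours worked: 0.66 × (-1.5) = -0.99 pp.
TFP growth = 2.2 − 2.104 = 0.096%.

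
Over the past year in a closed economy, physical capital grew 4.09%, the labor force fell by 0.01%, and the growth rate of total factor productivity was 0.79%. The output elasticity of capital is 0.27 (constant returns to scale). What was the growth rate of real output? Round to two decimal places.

Labor's share = 1 − 0.27 = 0.73.
Physical capital: 0.27 × 4.09 = 1.1043 pp.
The labor force: 0.73 × (-0.01) = -0.0073 pp.
Output growth = 0.79 + 1.097 = 1.887%.

1.89%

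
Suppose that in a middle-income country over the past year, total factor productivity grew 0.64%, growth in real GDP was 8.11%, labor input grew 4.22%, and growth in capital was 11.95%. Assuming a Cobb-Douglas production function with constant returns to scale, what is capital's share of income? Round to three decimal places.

0.420

gY = gA + α·gK + (1−α)·gL, so gY − gA − gL = α(gK − gL).
8.11 − 0.64 − 4.22 = α × (11.95 − 4.22).
3.25 = 7.73 α, so α = 0.42044.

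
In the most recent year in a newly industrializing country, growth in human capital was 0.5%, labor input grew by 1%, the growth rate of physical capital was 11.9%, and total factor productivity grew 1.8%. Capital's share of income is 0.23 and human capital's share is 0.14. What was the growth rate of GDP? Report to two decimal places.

GDP growth was 5.24%.

Labor's share = 1 − 0.23 − 0.14 = 0.63.
Physical capital: 0.23 × 11.9 = 2.737 pp.
Human capital: 0.14 × 0.5 = 0.07 pp.
Labor input: 0.63 × 1 = 0.63 pp.
Output growth = 1.8 + 3.437 = 5.237%.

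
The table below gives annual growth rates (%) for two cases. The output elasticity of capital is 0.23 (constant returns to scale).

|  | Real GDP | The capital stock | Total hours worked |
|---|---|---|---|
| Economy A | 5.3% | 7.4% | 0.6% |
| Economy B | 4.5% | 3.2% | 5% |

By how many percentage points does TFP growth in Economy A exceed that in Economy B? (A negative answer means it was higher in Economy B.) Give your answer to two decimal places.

3.22 percentage points

Labor's share = 1 − 0.23 = 0.77.
Economy A: TFP = 5.3 − 1.702 − 0.462 = 3.136%.
Economy B: TFP = 4.5 − 0.736 − 3.85 = -0.086%.
Difference = 3.136 − (-0.086) = 3.222 pp.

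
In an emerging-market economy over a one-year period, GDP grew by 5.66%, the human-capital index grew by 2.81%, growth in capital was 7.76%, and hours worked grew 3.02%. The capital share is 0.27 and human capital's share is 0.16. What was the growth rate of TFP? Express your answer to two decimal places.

Labor's share = 1 − 0.27 − 0.16 = 0.57.
Capital: 0.27 × 7.76 = 2.0952 pp.
The human-capital index: 0.16 × 2.81 = 0.4496 pp.
Hours worked: 0.57 × 3.02 = 1.7214 pp.
TFP growth = 5.66 − 4.2662 = 1.3938%.

TFP grew 1.39%.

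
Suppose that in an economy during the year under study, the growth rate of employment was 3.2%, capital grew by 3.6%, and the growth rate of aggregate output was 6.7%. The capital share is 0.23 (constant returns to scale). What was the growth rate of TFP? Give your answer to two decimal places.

3.41%

Labor's share = 1 − 0.23 = 0.77.
Capital: 0.23 × 3.6 = 0.828 pp.
Employment: 0.77 × 3.2 = 2.464 pp.
TFP growth = 6.7 − 3.292 = 3.408%.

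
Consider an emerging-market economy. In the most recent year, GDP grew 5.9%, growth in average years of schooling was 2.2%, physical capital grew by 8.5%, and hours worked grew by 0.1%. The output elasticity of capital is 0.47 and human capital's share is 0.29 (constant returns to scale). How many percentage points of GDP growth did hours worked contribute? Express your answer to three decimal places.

Labor's share = 1 − 0.47 − 0.29 = 0.24.
Contribution = share × growth = 0.24 × 0.1 = 0.024 pp.

0.024 pp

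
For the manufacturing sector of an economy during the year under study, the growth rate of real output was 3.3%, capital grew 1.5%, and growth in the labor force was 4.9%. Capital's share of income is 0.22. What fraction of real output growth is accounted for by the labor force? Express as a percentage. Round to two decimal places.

115.82%

Labor's share = 1 − 0.22 = 0.78.
The labor force contributed 0.78 × 4.9 = 3.822 pp.
Share of growth = 3.822 / 3.3 × 100 = 115.8182%.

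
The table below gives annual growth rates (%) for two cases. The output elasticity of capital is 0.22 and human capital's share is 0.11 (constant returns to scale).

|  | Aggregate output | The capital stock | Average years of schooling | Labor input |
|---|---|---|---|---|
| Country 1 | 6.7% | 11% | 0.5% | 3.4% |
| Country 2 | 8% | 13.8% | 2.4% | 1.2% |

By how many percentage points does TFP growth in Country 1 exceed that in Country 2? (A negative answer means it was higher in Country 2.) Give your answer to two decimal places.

Labor's share = 1 − 0.22 − 0.11 = 0.67.
Country 1: TFP = 6.7 − 2.42 − 0.055 − 2.278 = 1.947%.
Country 2: TFP = 8 − 3.036 − 0.264 − 0.804 = 3.896%.
Difference = 1.947 − (3.896) = -1.949 pp.

-1.95 percentage points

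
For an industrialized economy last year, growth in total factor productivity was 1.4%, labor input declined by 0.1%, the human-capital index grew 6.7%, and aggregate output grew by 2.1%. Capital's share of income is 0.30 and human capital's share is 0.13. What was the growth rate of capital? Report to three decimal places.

Labor's share = 1 − 0.3 − 0.13 = 0.57.
gY = gA + 0.13×6.7 + 0.57×(-0.1) + 0.3×g.
0.3×g = 2.1 − 1.4 − 0.814 = -0.114.
g = -0.114 / 0.3 = -0.38%.

-0.380%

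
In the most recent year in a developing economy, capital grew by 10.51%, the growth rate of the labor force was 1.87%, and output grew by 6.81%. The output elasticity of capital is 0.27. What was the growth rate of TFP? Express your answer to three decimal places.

Labor's share = 1 − 0.27 = 0.73.
Capital: 0.27 × 10.51 = 2.8377 pp.
The labor force: 0.73 × 1.87 = 1.3651 pp.
TFP growth = 6.81 − 4.2028 = 2.6072%.

2.607%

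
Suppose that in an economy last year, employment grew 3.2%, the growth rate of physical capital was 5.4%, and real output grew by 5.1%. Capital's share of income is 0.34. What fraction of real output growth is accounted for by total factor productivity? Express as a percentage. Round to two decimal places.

22.59%

Labor's share = 1 − 0.34 = 0.66.
Physical capital: 0.34 × 5.4 = 1.836 pp.
Employment: 0.66 × 3.2 = 2.112 pp.
TFP growth = 5.1 − 3.948 = 1.152%.
TFP share of growth = 1.152 / 5.1 × 100 = 22.5882%.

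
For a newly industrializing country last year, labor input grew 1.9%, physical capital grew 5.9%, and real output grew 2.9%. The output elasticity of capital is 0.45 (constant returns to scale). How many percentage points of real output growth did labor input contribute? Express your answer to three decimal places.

Labor's share = 1 − 0.45 = 0.55.
Contribution = share × growth = 0.55 × 1.9 = 1.045 pp.

1.045 percentage points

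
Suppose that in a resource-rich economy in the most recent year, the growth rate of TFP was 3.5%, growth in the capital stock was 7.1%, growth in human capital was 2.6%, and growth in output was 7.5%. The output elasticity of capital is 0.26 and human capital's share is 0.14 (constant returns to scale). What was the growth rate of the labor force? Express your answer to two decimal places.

The labor force growth was 2.98%.

Labor's share = 1 − 0.26 − 0.14 = 0.6.
gY = gA + 0.26×7.1 + 0.14×2.6 + 0.6×g.
0.6×g = 7.5 − 3.5 − 2.21 = 1.79.
g = 1.79 / 0.6 = 2.9833%.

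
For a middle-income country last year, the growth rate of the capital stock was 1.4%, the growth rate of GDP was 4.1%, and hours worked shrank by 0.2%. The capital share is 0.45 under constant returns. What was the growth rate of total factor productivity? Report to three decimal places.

Total factor productivity growth was 3.580%.

Labor's share = 1 − 0.45 = 0.55.
The capital stock: 0.45 × 1.4 = 0.63 pp.
Hours worked: 0.55 × (-0.2) = -0.11 pp.
TFP growth = 4.1 − 0.52 = 3.58%.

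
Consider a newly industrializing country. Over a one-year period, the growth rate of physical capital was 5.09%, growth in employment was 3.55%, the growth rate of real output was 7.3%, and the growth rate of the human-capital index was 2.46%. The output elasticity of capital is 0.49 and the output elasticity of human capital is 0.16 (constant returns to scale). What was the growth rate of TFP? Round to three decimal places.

3.170%

Labor's share = 1 − 0.49 − 0.16 = 0.35.
Physical capital: 0.49 × 5.09 = 2.4941 pp.
The human-capital index: 0.16 × 2.46 = 0.3936 pp.
Employment: 0.35 × 3.55 = 1.2425 pp.
TFP growth = 7.3 − 4.1302 = 3.1698%.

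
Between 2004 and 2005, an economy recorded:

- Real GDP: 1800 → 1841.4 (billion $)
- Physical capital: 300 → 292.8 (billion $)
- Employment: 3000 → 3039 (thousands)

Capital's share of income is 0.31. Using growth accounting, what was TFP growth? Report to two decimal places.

Real GDP growth = (1841.4 − 1800) / 1800 = 2.3%.
Physical capital growth = (292.8 − 300) / 300 = -2.4%.
Employment growth = (3039 − 3000) / 3000 = 1.3%.
Labor's share = 1 − 0.31 = 0.69.
Physical capital: 0.31 × (-2.4) = -0.744 pp.
Employment: 0.69 × 1.3 = 0.897 pp.
TFP growth = 2.3 − 0.153 = 2.147%.

2.15%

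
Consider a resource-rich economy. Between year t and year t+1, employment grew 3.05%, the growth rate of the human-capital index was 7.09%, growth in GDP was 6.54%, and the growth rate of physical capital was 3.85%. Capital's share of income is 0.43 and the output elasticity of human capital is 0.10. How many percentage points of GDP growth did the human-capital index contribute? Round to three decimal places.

0.709 percentage points

Contribution = share × growth = 0.1 × 7.09 = 0.709 pp.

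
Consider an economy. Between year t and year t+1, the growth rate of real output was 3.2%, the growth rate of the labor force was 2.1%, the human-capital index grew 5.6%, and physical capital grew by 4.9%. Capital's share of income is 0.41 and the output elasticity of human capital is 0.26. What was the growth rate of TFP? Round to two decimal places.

-0.96%

Labor's share = 1 − 0.41 − 0.26 = 0.33.
Physical capital: 0.41 × 4.9 = 2.009 pp.
The human-capital index: 0.26 × 5.6 = 1.456 pp.
The labor force: 0.33 × 2.1 = 0.693 pp.
TFP growth = 3.2 − 4.158 = -0.958%.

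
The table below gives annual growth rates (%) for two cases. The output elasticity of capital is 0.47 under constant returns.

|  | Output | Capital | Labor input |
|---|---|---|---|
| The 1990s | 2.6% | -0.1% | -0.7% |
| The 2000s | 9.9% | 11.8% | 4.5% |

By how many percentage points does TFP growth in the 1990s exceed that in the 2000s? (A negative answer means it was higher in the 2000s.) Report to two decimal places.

Labor's share = 1 − 0.47 = 0.53.
The 1990s: TFP = 2.6 + 0.047 + 0.371 = 3.018%.
The 2000s: TFP = 9.9 − 5.546 − 2.385 = 1.969%.
Difference = 3.018 − (1.969) = 1.049 pp.

1.05 percentage points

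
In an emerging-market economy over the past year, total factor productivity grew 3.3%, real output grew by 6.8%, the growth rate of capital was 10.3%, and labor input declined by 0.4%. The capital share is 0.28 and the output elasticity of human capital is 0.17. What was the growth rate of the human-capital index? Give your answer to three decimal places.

The human-capital index grew 4.918%.

Labor's share = 1 − 0.28 − 0.17 = 0.55.
gY = gA + 0.28×10.3 + 0.55×(-0.4) + 0.17×g.
0.17×g = 6.8 − 3.3 − 2.664 = 0.836.
g = 0.836 / 0.17 = 4.91765%.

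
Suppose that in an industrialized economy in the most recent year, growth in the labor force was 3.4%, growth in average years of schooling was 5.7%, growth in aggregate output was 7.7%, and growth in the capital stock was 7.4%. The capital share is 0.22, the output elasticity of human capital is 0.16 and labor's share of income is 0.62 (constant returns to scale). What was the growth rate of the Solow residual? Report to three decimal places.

The Solow residual grew 3.052%.

Labor's share = 1 − 0.22 − 0.16 = 0.62.
The capital stock: 0.22 × 7.4 = 1.628 pp.
Average years of schooling: 0.16 × 5.7 = 0.912 pp.
The labor force: 0.62 × 3.4 = 2.108 pp.
TFP growth = 7.7 − 4.648 = 3.052%.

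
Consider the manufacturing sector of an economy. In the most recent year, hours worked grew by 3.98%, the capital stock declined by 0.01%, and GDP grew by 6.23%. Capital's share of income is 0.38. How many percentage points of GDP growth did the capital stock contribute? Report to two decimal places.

Contribution = share × growth = 0.38 × (-0.01) = -0.0038 pp.

0.00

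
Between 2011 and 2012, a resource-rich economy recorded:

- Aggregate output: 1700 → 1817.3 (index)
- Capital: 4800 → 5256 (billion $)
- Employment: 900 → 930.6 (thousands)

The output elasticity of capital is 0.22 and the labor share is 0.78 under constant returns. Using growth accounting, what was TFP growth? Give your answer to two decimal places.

Aggregate output growth = (1817.3 − 1700) / 1700 = 6.9%.
Capital growth = (5256 − 4800) / 4800 = 9.5%.
Employment growth = (930.6 − 900) / 900 = 3.4%.
Labor's share = 1 − 0.22 = 0.78.
Capital: 0.22 × 9.5 = 2.09 pp.
Employment: 0.78 × 3.4 = 2.652 pp.
TFP growth = 6.9 − 4.742 = 2.158%.

2.16%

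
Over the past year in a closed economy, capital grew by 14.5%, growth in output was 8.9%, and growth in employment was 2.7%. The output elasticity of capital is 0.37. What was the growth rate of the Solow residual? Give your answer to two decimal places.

Labor's share = 1 − 0.37 = 0.63.
Capital: 0.37 × 14.5 = 5.365 pp.
Employment: 0.63 × 2.7 = 1.701 pp.
TFP growth = 8.9 − 7.066 = 1.834%.

1.83%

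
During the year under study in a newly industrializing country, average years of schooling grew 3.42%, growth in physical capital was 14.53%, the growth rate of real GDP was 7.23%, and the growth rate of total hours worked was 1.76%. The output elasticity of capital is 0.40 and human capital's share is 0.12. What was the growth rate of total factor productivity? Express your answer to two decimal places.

Labor's share = 1 − 0.4 − 0.12 = 0.48.
Physical capital: 0.4 × 14.53 = 5.812 pp.
Average years of schooling: 0.12 × 3.42 = 0.4104 pp.
Total hours worked: 0.48 × 1.76 = 0.8448 pp.
TFP growth = 7.23 − 7.0672 = 0.1628%.

Total factor productivity grew 0.16%.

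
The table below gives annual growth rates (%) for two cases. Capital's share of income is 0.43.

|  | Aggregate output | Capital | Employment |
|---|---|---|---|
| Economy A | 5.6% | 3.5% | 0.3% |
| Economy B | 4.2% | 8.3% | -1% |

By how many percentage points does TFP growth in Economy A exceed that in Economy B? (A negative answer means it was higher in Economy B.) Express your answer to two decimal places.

2.72 percentage points

Labor's share = 1 − 0.43 = 0.57.
Economy A: TFP = 5.6 − 1.505 − 0.171 = 3.924%.
Economy B: TFP = 4.2 − 3.569 + 0.57 = 1.201%.
Difference = 3.924 − (1.201) = 2.723 pp.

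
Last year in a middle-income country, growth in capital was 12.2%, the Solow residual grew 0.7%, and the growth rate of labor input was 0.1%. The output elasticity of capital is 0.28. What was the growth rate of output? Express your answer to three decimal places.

Labor's share = 1 − 0.28 = 0.72.
Capital: 0.28 × 12.2 = 3.416 pp.
Labor input: 0.72 × 0.1 = 0.072 pp.
Output growth = 0.7 + 3.488 = 4.188%.

4.188%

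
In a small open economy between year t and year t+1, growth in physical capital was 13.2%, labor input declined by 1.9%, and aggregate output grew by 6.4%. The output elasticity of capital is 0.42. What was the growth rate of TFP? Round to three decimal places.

1.958%

Labor's share = 1 − 0.42 = 0.58.
Physical capital: 0.42 × 13.2 = 5.544 pp.
Labor input: 0.58 × (-1.9) = -1.102 pp.
TFP growth = 6.4 − 4.442 = 1.958%.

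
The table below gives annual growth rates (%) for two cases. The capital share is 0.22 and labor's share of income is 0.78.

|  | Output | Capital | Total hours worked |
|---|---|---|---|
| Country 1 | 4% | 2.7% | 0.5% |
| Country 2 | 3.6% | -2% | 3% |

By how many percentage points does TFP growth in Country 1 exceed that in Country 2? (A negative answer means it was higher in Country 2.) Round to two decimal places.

Labor's share = 1 − 0.22 = 0.78.
Country 1: TFP = 4 − 0.594 − 0.39 = 3.016%.
Country 2: TFP = 3.6 + 0.44 − 2.34 = 1.7%.
Difference = 3.016 − (1.7) = 1.316 pp.

1.32 percentage points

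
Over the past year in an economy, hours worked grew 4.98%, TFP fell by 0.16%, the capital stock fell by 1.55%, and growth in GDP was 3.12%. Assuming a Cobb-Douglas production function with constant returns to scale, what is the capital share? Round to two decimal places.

The capital share is 0.26.

gY = gA + α·gK + (1−α)·gL, so gY − gA − gL = α(gK − gL).
3.12 + 0.16 − 4.98 = α × (-1.55 − 4.98).
-1.7 = -6.53 α, so α = 0.2603.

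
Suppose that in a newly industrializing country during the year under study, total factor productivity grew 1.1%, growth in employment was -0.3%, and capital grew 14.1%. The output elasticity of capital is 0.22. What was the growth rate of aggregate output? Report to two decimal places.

Aggregate output grew 3.97%.

Labor's share = 1 − 0.22 = 0.78.
Capital: 0.22 × 14.1 = 3.102 pp.
Employment: 0.78 × (-0.3) = -0.234 pp.
Output growth = 1.1 + 2.868 = 3.968%.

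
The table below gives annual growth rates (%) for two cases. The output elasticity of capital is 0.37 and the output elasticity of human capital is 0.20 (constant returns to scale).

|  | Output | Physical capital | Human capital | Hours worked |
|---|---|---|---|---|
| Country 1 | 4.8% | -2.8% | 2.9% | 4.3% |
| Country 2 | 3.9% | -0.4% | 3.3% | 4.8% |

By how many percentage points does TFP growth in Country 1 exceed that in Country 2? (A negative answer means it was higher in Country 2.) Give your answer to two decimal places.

Labor's share = 1 − 0.37 − 0.2 = 0.43.
Country 1: TFP = 4.8 + 1.036 − 0.58 − 1.849 = 3.407%.
Country 2: TFP = 3.9 + 0.148 − 0.66 − 2.064 = 1.324%.
Difference = 3.407 − (1.324) = 2.083 pp.

2.08 percentage points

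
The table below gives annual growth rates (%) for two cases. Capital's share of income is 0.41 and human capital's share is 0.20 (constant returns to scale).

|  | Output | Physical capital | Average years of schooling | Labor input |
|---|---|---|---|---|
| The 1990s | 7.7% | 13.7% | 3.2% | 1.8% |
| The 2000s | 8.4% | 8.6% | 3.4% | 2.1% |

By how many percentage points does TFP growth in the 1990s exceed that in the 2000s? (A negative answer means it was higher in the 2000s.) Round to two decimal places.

Labor's share = 1 − 0.41 − 0.2 = 0.39.
The 1990s: TFP = 7.7 − 5.617 − 0.64 − 0.702 = 0.741%.
The 2000s: TFP = 8.4 − 3.526 − 0.68 − 0.819 = 3.375%.
Difference = 0.741 − (3.375) = -2.634 pp.

-2.63 percentage points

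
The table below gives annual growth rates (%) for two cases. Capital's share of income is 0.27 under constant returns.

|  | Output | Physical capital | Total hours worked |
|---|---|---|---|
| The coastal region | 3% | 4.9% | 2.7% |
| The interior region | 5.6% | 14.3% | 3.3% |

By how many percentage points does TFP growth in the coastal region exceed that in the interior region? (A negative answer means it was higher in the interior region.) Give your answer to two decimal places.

0.38 percentage points

Labor's share = 1 − 0.27 = 0.73.
The coastal region: TFP = 3 − 1.323 − 1.971 = -0.294%.
The interior region: TFP = 5.6 − 3.861 − 2.409 = -0.67%.
Difference = -0.294 − (-0.67) = 0.376 pp.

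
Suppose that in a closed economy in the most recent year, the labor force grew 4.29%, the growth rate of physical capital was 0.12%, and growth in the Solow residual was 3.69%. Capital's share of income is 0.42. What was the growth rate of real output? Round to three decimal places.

6.229%

Labor's share = 1 − 0.42 = 0.58.
Physical capital: 0.42 × 0.12 = 0.0504 pp.
The labor force: 0.58 × 4.29 = 2.4882 pp.
Output growth = 3.69 + 2.5386 = 6.2286%.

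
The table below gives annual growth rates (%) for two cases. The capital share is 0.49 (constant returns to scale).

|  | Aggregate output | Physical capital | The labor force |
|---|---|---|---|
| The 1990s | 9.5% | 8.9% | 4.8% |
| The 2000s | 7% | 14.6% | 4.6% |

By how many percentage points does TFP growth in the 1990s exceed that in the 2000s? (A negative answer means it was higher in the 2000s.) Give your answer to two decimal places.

5.19 percentage points

Labor's share = 1 − 0.49 = 0.51.
The 1990s: TFP = 9.5 − 4.361 − 2.448 = 2.691%.
The 2000s: TFP = 7 − 7.154 − 2.346 = -2.5%.
Difference = 2.691 − (-2.5) = 5.191 pp.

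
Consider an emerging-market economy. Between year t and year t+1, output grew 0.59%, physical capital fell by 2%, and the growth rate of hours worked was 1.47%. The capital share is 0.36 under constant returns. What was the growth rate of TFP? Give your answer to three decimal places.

0.369%

Labor's share = 1 − 0.36 = 0.64.
Physical capital: 0.36 × (-2) = -0.72 pp.
Hours worked: 0.64 × 1.47 = 0.9408 pp.
TFP growth = 0.59 − 0.2208 = 0.3692%.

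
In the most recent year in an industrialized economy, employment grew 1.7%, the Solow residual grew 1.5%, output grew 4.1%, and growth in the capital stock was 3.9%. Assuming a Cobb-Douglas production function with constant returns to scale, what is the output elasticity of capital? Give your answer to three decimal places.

gY = gA + α·gK + (1−α)·gL, so gY − gA − gL = α(gK − gL).
4.1 − 1.5 − 1.7 = α × (3.9 − 1.7).
0.9 = 2.2 α, so α = 0.40909.

The output elasticity of capital is 0.409.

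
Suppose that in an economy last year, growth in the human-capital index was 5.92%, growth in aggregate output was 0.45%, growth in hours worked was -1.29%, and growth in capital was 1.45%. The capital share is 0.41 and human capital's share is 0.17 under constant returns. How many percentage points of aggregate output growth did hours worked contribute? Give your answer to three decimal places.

-0.542

Labor's share = 1 − 0.41 − 0.17 = 0.42.
Contribution = share × growth = 0.42 × (-1.29) = -0.5418 pp.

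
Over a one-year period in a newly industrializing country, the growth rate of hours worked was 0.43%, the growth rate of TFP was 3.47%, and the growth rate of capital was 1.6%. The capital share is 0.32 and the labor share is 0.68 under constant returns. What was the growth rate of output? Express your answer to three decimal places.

4.274%

Labor's share = 1 − 0.32 = 0.68.
Capital: 0.32 × 1.6 = 0.512 pp.
Hours worked: 0.68 × 0.43 = 0.2924 pp.
Output growth = 3.47 + 0.8044 = 4.2744%.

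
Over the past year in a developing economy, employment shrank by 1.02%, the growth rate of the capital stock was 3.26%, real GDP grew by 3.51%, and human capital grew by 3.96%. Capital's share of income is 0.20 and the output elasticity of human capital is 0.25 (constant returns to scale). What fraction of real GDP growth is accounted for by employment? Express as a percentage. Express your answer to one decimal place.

-16.0%

Labor's share = 1 − 0.2 − 0.25 = 0.55.
Employment contributed 0.55 × (-1.02) = -0.561 pp.
Share of growth = -0.561 / 3.51 × 100 = -15.983%.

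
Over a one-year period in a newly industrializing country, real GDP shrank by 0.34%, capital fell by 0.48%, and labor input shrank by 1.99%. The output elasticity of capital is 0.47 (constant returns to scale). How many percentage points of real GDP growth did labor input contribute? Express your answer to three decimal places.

-1.055

Labor's share = 1 − 0.47 = 0.53.
Contribution = share × growth = 0.53 × (-1.99) = -1.0547 pp.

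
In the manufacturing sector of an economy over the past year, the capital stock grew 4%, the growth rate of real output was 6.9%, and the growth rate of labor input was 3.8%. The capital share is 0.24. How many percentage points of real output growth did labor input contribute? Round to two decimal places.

2.89 pp

Labor's share = 1 − 0.24 = 0.76.
Contribution = share × growth = 0.76 × 3.8 = 2.888 pp.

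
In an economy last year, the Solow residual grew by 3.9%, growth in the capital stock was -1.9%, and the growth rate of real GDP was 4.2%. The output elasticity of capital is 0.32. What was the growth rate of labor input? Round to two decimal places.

Labor's share = 1 − 0.32 = 0.68.
gY = gA + 0.32×(-1.9) + 0.68×g.
0.68×g = 4.2 − 3.9 + 0.608 = 0.908.
g = 0.908 / 0.68 = 1.3353%.

Labor input grew 1.34%.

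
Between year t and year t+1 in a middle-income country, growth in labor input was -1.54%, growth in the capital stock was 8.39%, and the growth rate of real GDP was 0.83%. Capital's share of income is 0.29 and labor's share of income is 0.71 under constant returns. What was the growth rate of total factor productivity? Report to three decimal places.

-0.510%

Labor's share = 1 − 0.29 = 0.71.
The capital stock: 0.29 × 8.39 = 2.4331 pp.
Labor input: 0.71 × (-1.54) = -1.0934 pp.
TFP growth = 0.83 − 1.3397 = -0.5097%.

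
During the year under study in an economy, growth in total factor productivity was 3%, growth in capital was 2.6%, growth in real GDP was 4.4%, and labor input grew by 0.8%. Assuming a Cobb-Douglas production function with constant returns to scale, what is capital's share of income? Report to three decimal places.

gY = gA + α·gK + (1−α)·gL, so gY − gA − gL = α(gK − gL).
4.4 − 3 − 0.8 = α × (2.6 − 0.8).
0.6 = 1.8 α, so α = 0.33333.

0.333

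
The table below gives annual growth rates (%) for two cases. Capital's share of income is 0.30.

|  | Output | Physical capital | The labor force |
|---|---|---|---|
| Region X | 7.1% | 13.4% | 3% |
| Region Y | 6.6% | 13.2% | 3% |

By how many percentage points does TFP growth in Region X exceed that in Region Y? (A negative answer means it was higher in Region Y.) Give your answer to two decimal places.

0.44 percentage points

Labor's share = 1 − 0.3 = 0.7.
Region X: TFP = 7.1 − 4.02 − 2.1 = 0.98%.
Region Y: TFP = 6.6 − 3.96 − 2.1 = 0.54%.
Difference = 0.98 − (0.54) = 0.44 pp.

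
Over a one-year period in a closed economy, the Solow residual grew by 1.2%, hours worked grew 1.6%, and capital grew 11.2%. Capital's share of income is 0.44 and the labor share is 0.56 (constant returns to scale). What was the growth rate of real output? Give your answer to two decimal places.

7.02%

Labor's share = 1 − 0.44 = 0.56.
Capital: 0.44 × 11.2 = 4.928 pp.
Hours worked: 0.56 × 1.6 = 0.896 pp.
Output growth = 1.2 + 5.824 = 7.024%.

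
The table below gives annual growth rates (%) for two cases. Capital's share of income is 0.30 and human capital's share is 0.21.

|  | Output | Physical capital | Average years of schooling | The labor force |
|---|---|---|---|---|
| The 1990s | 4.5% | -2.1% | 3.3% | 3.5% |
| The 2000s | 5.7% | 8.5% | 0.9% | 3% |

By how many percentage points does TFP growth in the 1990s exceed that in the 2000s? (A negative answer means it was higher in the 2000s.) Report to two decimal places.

Labor's share = 1 − 0.3 − 0.21 = 0.49.
The 1990s: TFP = 4.5 + 0.63 − 0.693 − 1.715 = 2.722%.
The 2000s: TFP = 5.7 − 2.55 − 0.189 − 1.47 = 1.491%.
Difference = 2.722 − (1.491) = 1.231 pp.

1.23 percentage points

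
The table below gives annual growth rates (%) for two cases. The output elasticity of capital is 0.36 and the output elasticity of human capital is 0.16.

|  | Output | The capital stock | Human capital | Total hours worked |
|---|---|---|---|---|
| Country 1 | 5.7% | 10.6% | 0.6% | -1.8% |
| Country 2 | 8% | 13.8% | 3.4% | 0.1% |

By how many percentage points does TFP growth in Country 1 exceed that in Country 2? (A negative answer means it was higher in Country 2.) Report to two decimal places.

0.21 percentage points

Labor's share = 1 − 0.36 − 0.16 = 0.48.
Country 1: TFP = 5.7 − 3.816 − 0.096 + 0.864 = 2.652%.
Country 2: TFP = 8 − 4.968 − 0.544 − 0.048 = 2.44%.
Difference = 2.652 − (2.44) = 0.212 pp.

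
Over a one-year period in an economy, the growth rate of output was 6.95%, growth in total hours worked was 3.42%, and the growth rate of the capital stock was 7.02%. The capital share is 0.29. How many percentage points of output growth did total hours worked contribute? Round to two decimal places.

2.43 pp

Labor's share = 1 − 0.29 = 0.71.
Contribution = share × growth = 0.71 × 3.42 = 2.4282 pp.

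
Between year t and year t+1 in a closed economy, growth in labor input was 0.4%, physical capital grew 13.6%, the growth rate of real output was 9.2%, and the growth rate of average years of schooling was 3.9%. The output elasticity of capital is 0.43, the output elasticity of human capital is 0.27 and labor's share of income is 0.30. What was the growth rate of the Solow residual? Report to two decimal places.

2.18%

Labor's share = 1 − 0.43 − 0.27 = 0.3.
Physical capital: 0.43 × 13.6 = 5.848 pp.
Average years of schooling: 0.27 × 3.9 = 1.053 pp.
Labor input: 0.3 × 0.4 = 0.12 pp.
TFP growth = 9.2 − 7.021 = 2.179%.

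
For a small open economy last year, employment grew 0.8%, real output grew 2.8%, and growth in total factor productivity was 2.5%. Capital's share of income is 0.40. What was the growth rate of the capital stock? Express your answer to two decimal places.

Labor's share = 1 − 0.4 = 0.6.
gY = gA + 0.6×0.8 + 0.4×g.
0.4×g = 2.8 − 2.5 − 0.48 = -0.18.
g = -0.18 / 0.4 = -0.45%.

-0.45%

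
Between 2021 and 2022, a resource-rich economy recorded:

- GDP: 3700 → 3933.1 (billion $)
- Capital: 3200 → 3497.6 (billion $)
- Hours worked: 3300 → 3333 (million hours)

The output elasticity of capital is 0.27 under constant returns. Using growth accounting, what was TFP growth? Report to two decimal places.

GDP growth = (3933.1 − 3700) / 3700 = 6.3%.
Capital growth = (3497.6 − 3200) / 3200 = 9.3%.
Hours worked growth = (3333 − 3300) / 3300 = 1%.
Labor's share = 1 − 0.27 = 0.73.
Capital: 0.27 × 9.3 = 2.511 pp.
Hours worked: 0.73 × 1 = 0.73 pp.
TFP growth = 6.3 − 3.241 = 3.059%.

3.06%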